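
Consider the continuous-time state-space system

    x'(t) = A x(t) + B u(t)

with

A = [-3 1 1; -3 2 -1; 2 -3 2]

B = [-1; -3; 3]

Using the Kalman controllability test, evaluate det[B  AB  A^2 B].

AB = [[3], [-6], [13]]
A^2B = [[-2], [-34], [50]]
Controllability matrix C = [B  AB  A^2B] = [[-1, 3, -2], [-3, -6, -34], [3, 13, 50]]
Expanding along the first row, det(C) = (-1)·((-6)·50 - (-34)·13) - 3·((-3)·50 - (-34)·3) + (-2)·((-3)·13 - (-6)·3) = (-1)·142 - 3·(-48) + (-2)·(-21) = 44
Since det(C) ≠ 0, rank(C) = 3 and the system is completely controllable.

44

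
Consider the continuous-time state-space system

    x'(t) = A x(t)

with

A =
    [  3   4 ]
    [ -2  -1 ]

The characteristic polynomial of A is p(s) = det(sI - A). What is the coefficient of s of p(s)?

For a 2×2 matrix, det(sI - A) = s^2 - (tr A)s + det A.
tr A = 2, det A = 5.
So p(s) = s^2 - 2s + 5.
The coefficient of s is -2.

-2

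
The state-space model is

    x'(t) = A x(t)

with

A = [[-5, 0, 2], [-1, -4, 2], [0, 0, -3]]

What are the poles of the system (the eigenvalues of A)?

det(sI - A) = s^3 - (tr A)s^2 + (M11 + M22 + M33)s - det A, where Mii is the 2×2 principal minor of A obtained by deleting row i and column i.
tr A = (-5) + (-4) + (-3) = -12; M11 = (-4)·(-3) - 2·0 = 12 - 0 = 12; M22 = (-5)·(-3) - 2·0 = 15 - 0 = 15; M33 = (-5)·(-4) - 0·(-1) = 20 - 0 = 20; sum of minors = 47.
det A = (-5)·((-4)·(-3) - 2·0) - 0·((-1)·(-3) - 2·0) + 2·((-1)·0 - (-4)·0) = (-5)·12 - 0·3 + 2·0 = -60.
So p(s) = det(sI - A) = s^3 + 12s^2 + 47s + 60.
Rational-root test: any integer root divides 60. Testing small divisors, s = -3 works: p(-3) = -27 + 108 + (-141) + 60 = 0, so (s + 3) is a factor.
Dividing, p(s) = (s + 3)(s^2 + 9s + 20).
Factor s^2 + 9s + 20: two numbers with sum -9 and product 20 are -4 and -5, so s^2 + 9s + 20 = (s + 4)(s + 5).
Hence p(s) = (s + 3) (s + 4) (s + 5), with roots -5, -4, -3.
All eigenvalues have negative real part, so the system is asymptotically stable.

-5, -4, -3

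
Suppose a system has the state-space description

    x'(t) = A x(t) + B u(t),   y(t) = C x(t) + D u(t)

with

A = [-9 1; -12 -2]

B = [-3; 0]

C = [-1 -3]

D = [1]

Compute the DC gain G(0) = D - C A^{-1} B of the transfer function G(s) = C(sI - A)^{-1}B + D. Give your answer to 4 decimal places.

G(0) = C(-A)^{-1}B + D = -C A^{-1} B + D.
det A = 30, so A^{-1} = (1/30)·adj(A) = [[-1/15, -1/30], [2/5, -3/10]]
A^{-1} B = [1/5, -6/5]^T
C A^{-1} B = 17/5
G(0) = D - C A^{-1} B = 1 - (17/5) = -12/5 ≈ -2.4000

-2.4000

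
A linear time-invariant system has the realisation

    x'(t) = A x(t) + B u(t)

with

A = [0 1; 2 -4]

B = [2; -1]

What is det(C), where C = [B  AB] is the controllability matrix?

AB = [[-1], [8]]
Controllability matrix C = [B  AB] = [[2, -1], [-1, 8]]
det(C) = 2·8 - (-1)·(-1) = 16 - 1 = 15
Since det(C) ≠ 0, rank(C) = 2 and the system is completely controllable.

15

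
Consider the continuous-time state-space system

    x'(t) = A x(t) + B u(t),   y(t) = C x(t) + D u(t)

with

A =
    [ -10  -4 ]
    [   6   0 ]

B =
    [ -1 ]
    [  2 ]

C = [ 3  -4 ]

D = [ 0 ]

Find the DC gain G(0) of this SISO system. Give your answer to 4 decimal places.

G(0) = C(-A)^{-1}B + D = -C A^{-1} B + D.
det A = 24, so A^{-1} = (1/24)·adj(A) = [[0, 1/6], [-1/4, -5/12]]
A^{-1} B = [1/3, -7/12]^T
C A^{-1} B = 10/3
G(0) = D - C A^{-1} B = 0 - (10/3) = -10/3 ≈ -3.3333

-3.3333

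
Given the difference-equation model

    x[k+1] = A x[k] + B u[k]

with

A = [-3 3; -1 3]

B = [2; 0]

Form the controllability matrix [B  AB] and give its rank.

AB = [[-6], [-2]]
Controllability matrix C = [B  AB] = [[2, -6], [0, -2]]
det(C) = 2·(-2) - (-6)·0 = -4 - 0 = -4 ≠ 0, so rank(C) = 2.
rank(C) = 2 = n, so the pair (A, B) is completely controllable.

2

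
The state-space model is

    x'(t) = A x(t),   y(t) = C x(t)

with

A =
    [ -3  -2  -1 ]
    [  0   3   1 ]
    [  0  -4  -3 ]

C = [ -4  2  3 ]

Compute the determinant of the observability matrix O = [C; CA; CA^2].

CA = [[12, 2, -3]]
CA^2 = [[-36, -6, -1]]
Observability matrix O = [C; CA; CA^2] = [[-4, 2, 3], [12, 2, -3], [-36, -6, -1]]
Expanding along the first row, det(O) = (-4)·(2·(-1) - (-3)·(-6)) - 2·(12·(-1) - (-3)·(-36)) + 3·(12·(-6) - 2·(-36)) = (-4)·(-20) - 2·(-120) + 3·0 = 320
Since det(O) ≠ 0, rank(O) = 3 and the system is completely observable.

320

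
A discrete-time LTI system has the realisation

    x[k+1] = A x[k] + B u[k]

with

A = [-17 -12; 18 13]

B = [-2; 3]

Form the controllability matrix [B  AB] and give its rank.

AB = [[-2], [3]]
Controllability matrix C = [B  AB] = [[-2, -2], [3, 3]]
Every column of C is a scalar multiple of column 1 = [-2, 3] (multipliers 1, 1), so the columns span a one-dimensional space.
C ≠ 0, hence rank(C) = 1.
rank(C) = 1 < n = 2, so the pair (A, B) is not completely controllable.

1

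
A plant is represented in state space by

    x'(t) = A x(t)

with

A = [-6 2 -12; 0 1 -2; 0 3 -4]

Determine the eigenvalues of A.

det(sI - A) = s^3 - (tr A)s^2 + (M11 + M22 + M33)s - det A, where Mii is the 2×2 principal minor of A obtained by deleting row i and column i.
tr A = (-6) + 1 + (-4) = -9; M11 = 1·(-4) - (-2)·3 = -4 - (-6) = 2; M22 = (-6)·(-4) - (-12)·0 = 24 - 0 = 24; M33 = (-6)·1 - 2·0 = -6 - 0 = -6; sum of minors = 20.
det A = (-6)·(1·(-4) - (-2)·3) - 2·(0·(-4) - (-2)·0) + (-12)·(0·3 - 1·0) = (-6)·2 - 2·0 + (-12)·0 = -12.
So p(s) = det(sI - A) = s^3 + 9s^2 + 20s + 12.
Rational-root test: any integer root divides 12. Testing small divisors, s = -1 works: p(-1) = -1 + 9 + (-20) + 12 = 0, so (s + 1) is a factor.
Dividing, p(s) = (s + 1)(s^2 + 8s + 12).
Factor s^2 + 8s + 12: two numbers with sum -8 and product 12 are -2 and -6, so s^2 + 8s + 12 = (s + 2)(s + 6).
Hence p(s) = (s + 1) (s + 2) (s + 6), with roots -6, -2, -1.
All eigenvalues have negative real part, so the system is asymptotically stable.

-6, -2, -1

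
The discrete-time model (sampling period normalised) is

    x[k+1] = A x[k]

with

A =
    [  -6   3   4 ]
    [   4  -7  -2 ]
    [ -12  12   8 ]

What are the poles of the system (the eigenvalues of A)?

-4, -3, 2

det(zI - A) = z^3 - (tr A)z^2 + (M11 + M22 + M33)z - det A, where Mii is the 2×2 principal minor of A obtained by deleting row i and column i.
tr A = (-6) + (-7) + 8 = -5; M11 = (-7)·8 - (-2)·12 = -56 - (-24) = -32; M22 = (-6)·8 - 4·(-12) = -48 - (-48) = 0; M33 = (-6)·(-7) - 3·4 = 42 - 12 = 30; sum of minors = -2.
det A = (-6)·((-7)·8 - (-2)·12) - 3·(4·8 - (-2)·(-12)) + 4·(4·12 - (-7)·(-12)) = (-6)·(-32) - 3·8 + 4·(-36) = 24.
So p(z) = det(zI - A) = z^3 + 5z^2 - 2z - 24.
Rational-root test: any integer root divides -24. Testing small divisors, z = 2 works: p(2) = 8 + 20 + (-4) + (-24) = 0, so (z - 2) is a factor.
Dividing, p(z) = (z - 2)(z^2 + 7z + 12).
Factor z^2 + 7z + 12: two numbers with sum -7 and product 12 are -3 and -4, so z^2 + 7z + 12 = (z + 3)(z + 4).
Hence p(z) = (z - 2) (z + 3) (z + 4), with roots -4, -3, 2.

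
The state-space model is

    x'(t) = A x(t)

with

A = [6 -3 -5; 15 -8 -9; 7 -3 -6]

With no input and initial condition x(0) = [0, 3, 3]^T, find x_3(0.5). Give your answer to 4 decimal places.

det(sI - A) = s^3 - (tr A)s^2 + (M11 + M22 + M33)s - det A, where Mii is the 2×2 principal minor of A obtained by deleting row i and column i.
tr A = 6 + (-8) + (-6) = -8; M11 = (-8)·(-6) - (-9)·(-3) = 48 - 27 = 21; M22 = 6·(-6) - (-5)·7 = -36 - (-35) = -1; M33 = 6·(-8) - (-3)·15 = -48 - (-45) = -3; sum of minors = 17.
det A = 6·((-8)·(-6) - (-9)·(-3)) - (-3)·(15·(-6) - (-9)·7) + (-5)·(15·(-3) - (-8)·7) = 6·21 - (-3)·(-27) + (-5)·11 = -10.
So p(s) = det(sI - A) = s^3 + 8s^2 + 17s + 10.
Rational-root test: any integer root divides 10. Testing small divisors, s = -1 works: p(-1) = -1 + 8 + (-17) + 10 = 0, so (s + 1) is a factor.
Dividing, p(s) = (s + 1)(s^2 + 7s + 10).
Factor s^2 + 7s + 10: two numbers with sum -7 and product 10 are -2 and -5, so s^2 + 7s + 10 = (s + 2)(s + 5).
Hence p(s) = (s + 1) (s + 2) (s + 5), with roots -5, -2, -1.
The eigenvalues -5, -2, -1 are distinct and real, so A is diagonalisable and x(t) = e^{At} x(0) = V diag(e^{λ_i t}) V^{-1} x(0), where the columns of V are the eigenvectors.
λ = -5: A - (-5)I = [[11, -3, -5], [15, -3, -9], [7, -3, -1]]. v must be orthogonal to every row; (row 1) × (row 2) = [12, 24, 12], so take v_1 = [1, 2, 1]^T.
λ = -2: A - (-2)I = [[8, -3, -5], [15, -6, -9], [7, -3, -4]]. v must be orthogonal to every row; (row 1) × (row 2) = [-3, -3, -3], so take v_2 = [1, 1, 1]^T.
λ = -1: A - (-1)I = [[7, -3, -5], [15, -7, -9], [7, -3, -5]]. v must be orthogonal to every row; (row 1) × (row 2) = [-8, -12, -4], so take v_3 = [-2, -3, -1]^T.
V = [v_1 v_2 v_3] = [[1, 1, -2], [2, 1, -3], [1, 1, -1]] has det V = -1, so V^{-1} = adj(V)/det V = [[-2, 1, 1], [1, -1, 1], [-1, 0, 1]].
Modal coordinates z(0) = V^{-1} x(0): (-2)·0 + 1·3 + 1·3 = 6; 1·0 + (-1)·3 + 1·3 = 0; (-1)·0 + 0·3 + 1·3 = 3; so z(0) = [6, 0, 3]^T.
x_3(t) = Σ_i (v_i)_3 · z_i(0) · e^{λ_i t} (row 3 of V times the modal terms).
x_3(0.5) = 1·6·e^{-5·0.5} + 1·0·e^{-2·0.5} + (-1)·3·e^{-1·0.5} = 6·0.082085 + 0·0.367879 + (-3)·0.606531 = -1.3271.

-1.3271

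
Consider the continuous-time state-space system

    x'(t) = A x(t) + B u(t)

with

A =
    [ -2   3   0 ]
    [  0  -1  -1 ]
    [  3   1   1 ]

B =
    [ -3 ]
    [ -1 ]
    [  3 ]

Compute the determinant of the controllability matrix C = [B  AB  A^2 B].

AB = [[3], [-2], [-7]]
A^2B = [[-12], [9], [0]]
Controllability matrix C = [B  AB  A^2B] = [[-3, 3, -12], [-1, -2, 9], [3, -7, 0]]
Expanding along the first row, det(C) = (-3)·((-2)·0 - 9·(-7)) - 3·((-1)·0 - 9·3) + (-12)·((-1)·(-7) - (-2)·3) = (-3)·63 - 3·(-27) + (-12)·13 = -264
Since det(C) ≠ 0, rank(C) = 3 and the system is completely controllable.

-264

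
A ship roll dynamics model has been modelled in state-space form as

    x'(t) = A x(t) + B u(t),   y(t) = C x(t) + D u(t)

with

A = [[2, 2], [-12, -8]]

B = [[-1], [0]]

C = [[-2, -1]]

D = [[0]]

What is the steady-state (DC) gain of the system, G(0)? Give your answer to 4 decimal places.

0.5000

G(0) = C(-A)^{-1}B + D = -C A^{-1} B + D.
det A = 8, so A^{-1} = (1/8)·adj(A) = [[-1, -1/4], [3/2, 1/4]]
A^{-1} B = [1, -3/2]^T
C A^{-1} B = -1/2
G(0) = D - C A^{-1} B = 0 - (-1/2) = 1/2 ≈ 0.5000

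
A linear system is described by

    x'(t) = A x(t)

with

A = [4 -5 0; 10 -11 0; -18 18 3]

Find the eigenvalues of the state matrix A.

det(sI - A) = s^3 - (tr A)s^2 + (M11 + M22 + M33)s - det A, where Mii is the 2×2 principal minor of A obtained by deleting row i and column i.
tr A = 4 + (-11) + 3 = -4; M11 = (-11)·3 - 0·18 = -33 - 0 = -33; M22 = 4·3 - 0·(-18) = 12 - 0 = 12; M33 = 4·(-11) - (-5)·10 = -44 - (-50) = 6; sum of minors = -15.
det A = 4·((-11)·3 - 0·18) - (-5)·(10·3 - 0·(-18)) + 0·(10·18 - (-11)·(-18)) = 4·(-33) - (-5)·30 + 0·(-18) = 18.
So p(s) = det(sI - A) = s^3 + 4s^2 - 15s - 18.
Rational-root test: any integer root divides -18. Testing small divisors, s = -1 works: p(-1) = -1 + 4 + 15 + (-18) = 0, so (s + 1) is a factor.
Dividing, p(s) = (s + 1)(s^2 + 3s - 18).
Factor s^2 + 3s - 18: two numbers with sum -3 and product -18 are 3 and -6, so s^2 + 3s - 18 = (s - 3)(s + 6).
Hence p(s) = (s - 3) (s + 1) (s + 6), with roots -6, -1, 3.
At least one eigenvalue has non-negative real part, so the system is not asymptotically stable.

-6, -1, 3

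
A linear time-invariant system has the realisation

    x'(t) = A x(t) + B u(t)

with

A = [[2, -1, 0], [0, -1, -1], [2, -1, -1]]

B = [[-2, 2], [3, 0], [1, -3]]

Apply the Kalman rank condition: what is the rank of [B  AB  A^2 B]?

3

AB = [[-7, 4], [-4, 3], [-8, 7]]
A^2B = [[-10, 5], [12, -10], [-2, -2]]
Controllability matrix C = [B  AB  A^2B] = [[-2, 2, -7, 4, -10, 5], [3, 0, -4, 3, 12, -10], [1, -3, -8, 7, -2, -2]]
Take the 3×3 submatrix of C formed by columns 1, 2, 3: [[-2, 2, -7], [3, 0, -4], [1, -3, -8]]. Its determinant is (-2)·(0·(-8) - (-4)·(-3)) - 2·(3·(-8) - (-4)·1) + (-7)·(3·(-3) - 0·1) = (-2)·(-12) - 2·(-20) + (-7)·(-9) = 127 ≠ 0.
So rank(C) ≥ 3; since C has 3 rows, rank(C) = 3.
rank(C) = 3 = n, so the pair (A, B) is completely controllable.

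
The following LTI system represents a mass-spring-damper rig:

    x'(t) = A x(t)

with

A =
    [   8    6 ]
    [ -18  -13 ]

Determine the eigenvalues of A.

-4, -1

det(sI - A) = s^2 - (tr A)s + det A, with tr A = 8 + (-13) = -5 and det A = 8·(-13) - 6·(-18) = -104 - (-108) = 4.
So p(s) = det(sI - A) = s^2 + 5s + 4.
Factor s^2 + 5s + 4: two numbers with sum -5 and product 4 are -1 and -4, so s^2 + 5s + 4 = (s + 1)(s + 4).
Hence p(s) = (s + 1) (s + 4), with roots -4, -1.
All eigenvalues have negative real part, so the system is asymptotically stable.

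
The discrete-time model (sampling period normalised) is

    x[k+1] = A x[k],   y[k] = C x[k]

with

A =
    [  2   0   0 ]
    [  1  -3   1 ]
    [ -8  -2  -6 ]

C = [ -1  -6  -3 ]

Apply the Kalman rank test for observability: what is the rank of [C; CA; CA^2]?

CA = [[16, 24, 12]]
CA^2 = [[-40, -96, -48]]
Observability matrix O = [C; CA; CA^2] = [[-1, -6, -3], [16, 24, 12], [-40, -96, -48]]
The columns c1, c2, c3 of O are linearly dependent: -c2 + 2·c3 = 0 (check each entry), so rank(O) ≤ 2.
The 2×2 minor from rows 1, 2, columns 1, 2 is (-1)·24 - (-6)·16 = -24 - (-96) = 72 ≠ 0, so rank(O) = 2.
rank(O) = 2 < n = 3, so the pair (A, C) is not completely observable.

2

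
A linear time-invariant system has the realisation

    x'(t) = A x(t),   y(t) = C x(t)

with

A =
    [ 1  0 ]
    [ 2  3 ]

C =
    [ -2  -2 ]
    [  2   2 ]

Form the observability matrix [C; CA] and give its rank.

CA = [[-6, -6], [6, 6]]
Observability matrix O = [C; CA] = [[-2, -2], [2, 2], [-6, -6], [6, 6]]
Every row of O is a scalar multiple of row 1 = [-2, -2] (multipliers 1, -1, 3, -3), so the rows span a one-dimensional space.
O ≠ 0, hence rank(O) = 1.
rank(O) = 1 < n = 2, so the pair (A, C) is not completely observable.

1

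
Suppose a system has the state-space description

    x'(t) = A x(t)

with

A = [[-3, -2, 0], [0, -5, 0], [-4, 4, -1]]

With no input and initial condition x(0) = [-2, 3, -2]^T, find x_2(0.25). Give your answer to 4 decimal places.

0.8595

det(sI - A) = s^3 - (tr A)s^2 + (M11 + M22 + M33)s - det A, where Mii is the 2×2 principal minor of A obtained by deleting row i and column i.
tr A = (-3) + (-5) + (-1) = -9; M11 = (-5)·(-1) - 0·4 = 5 - 0 = 5; M22 = (-3)·(-1) - 0·(-4) = 3 - 0 = 3; M33 = (-3)·(-5) - (-2)·0 = 15 - 0 = 15; sum of minors = 23.
det A = (-3)·((-5)·(-1) - 0·4) - (-2)·(0·(-1) - 0·(-4)) + 0·(0·4 - (-5)·(-4)) = (-3)·5 - (-2)·0 + 0·(-20) = -15.
So p(s) = det(sI - A) = s^3 + 9s^2 + 23s + 15.
Rational-root test: any integer root divides 15. Testing small divisors, s = -1 works: p(-1) = -1 + 9 + (-23) + 15 = 0, so (s + 1) is a factor.
Dividing, p(s) = (s + 1)(s^2 + 8s + 15).
Factor s^2 + 8s + 15: two numbers with sum -8 and product 15 are -3 and -5, so s^2 + 8s + 15 = (s + 3)(s + 5).
Hence p(s) = (s + 1) (s + 3) (s + 5), with roots -5, -3, -1.
The eigenvalues -5, -3, -1 are distinct and real, so A is diagonalisable and x(t) = e^{At} x(0) = V diag(e^{λ_i t}) V^{-1} x(0), where the columns of V are the eigenvectors.
λ = -5: A - (-5)I = [[2, -2, 0], [0, 0, 0], [-4, 4, 4]]. v must be orthogonal to every row; (row 1) × (row 3) = [-8, -8, 0], so take v_1 = [1, 1, 0]^T.
λ = -3: A - (-3)I = [[0, -2, 0], [0, -2, 0], [-4, 4, 2]]. v must be orthogonal to every row; (row 1) × (row 3) = [-4, 0, -8], so take v_2 = [1, 0, 2]^T.
λ = -1: A - (-1)I = [[-2, -2, 0], [0, -4, 0], [-4, 4, 0]]. v must be orthogonal to every row; (row 1) × (row 2) = [0, 0, 8], so take v_3 = [0, 0, 1]^T.
V = [v_1 v_2 v_3] = [[1, 1, 0], [1, 0, 0], [0, 2, 1]] has det V = -1, so V^{-1} = adj(V)/det V = [[0, 1, 0], [1, -1, 0], [-2, 2, 1]].
Modal coordinates z(0) = V^{-1} x(0): 0·(-2) + 1·3 + 0·(-2) = 3; 1·(-2) + (-1)·3 + 0·(-2) = -5; (-2)·(-2) + 2·3 + 1·(-2) = 8; so z(0) = [3, -5, 8]^T.
x_2(t) = Σ_i (v_i)_2 · z_i(0) · e^{λ_i t} (row 2 of V times the modal terms).
x_2(0.25) = 1·3·e^{-5·0.25} + 0·(-5)·e^{-3·0.25} + 0·8·e^{-1·0.25} = 3·0.286505 + 0·0.472367 + 0·0.778801 = 0.8595.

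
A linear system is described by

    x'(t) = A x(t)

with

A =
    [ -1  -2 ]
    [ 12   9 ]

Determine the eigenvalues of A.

3, 5

det(sI - A) = s^2 - (tr A)s + det A, with tr A = (-1) + 9 = 8 and det A = (-1)·9 - (-2)·12 = -9 - (-24) = 15.
So p(s) = det(sI - A) = s^2 - 8s + 15.
Factor s^2 - 8s + 15: two numbers with sum 8 and product 15 are 5 and 3, so s^2 - 8s + 15 = (s - 5)(s - 3).
Hence p(s) = (s - 5) (s - 3), with roots 3, 5.
At least one eigenvalue has non-negative real part, so the system is not asymptotically stable.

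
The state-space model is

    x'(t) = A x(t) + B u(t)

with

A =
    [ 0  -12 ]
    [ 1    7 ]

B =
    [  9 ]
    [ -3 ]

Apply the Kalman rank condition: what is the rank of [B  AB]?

AB = [[36], [-12]]
Controllability matrix C = [B  AB] = [[9, 36], [-3, -12]]
Every column of C is a scalar multiple of column 1 = [9, -3] (multipliers 1, 4), so the columns span a one-dimensional space.
C ≠ 0, hence rank(C) = 1.
rank(C) = 1 < n = 2, so the pair (A, B) is not completely controllable.

1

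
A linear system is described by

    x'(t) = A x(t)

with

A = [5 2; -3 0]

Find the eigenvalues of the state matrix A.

det(sI - A) = s^2 - (tr A)s + det A, with tr A = 5 + 0 = 5 and det A = 5·0 - 2·(-3) = 0 - (-6) = 6.
So p(s) = det(sI - A) = s^2 - 5s + 6.
Factor s^2 - 5s + 6: two numbers with sum 5 and product 6 are 3 and 2, so s^2 - 5s + 6 = (s - 3)(s - 2).
Hence p(s) = (s - 3) (s - 2), with roots 2, 3.
At least one eigenvalue has non-negative real part, so the system is not asymptotically stable.

2, 3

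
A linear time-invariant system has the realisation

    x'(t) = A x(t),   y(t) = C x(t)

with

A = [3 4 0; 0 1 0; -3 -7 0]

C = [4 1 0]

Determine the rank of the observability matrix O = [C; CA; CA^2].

2

CA = [[12, 17, 0]]
CA^2 = [[36, 65, 0]]
Observability matrix O = [C; CA; CA^2] = [[4, 1, 0], [12, 17, 0], [36, 65, 0]]
Column 3 of O is identically zero, so rank(O) ≤ 2.
The 2×2 minor from rows 1, 2, columns 1, 2 is 4·17 - 1·12 = 68 - 12 = 56 ≠ 0, so rank(O) = 2.
rank(O) = 2 < n = 3, so the pair (A, C) is not completely observable.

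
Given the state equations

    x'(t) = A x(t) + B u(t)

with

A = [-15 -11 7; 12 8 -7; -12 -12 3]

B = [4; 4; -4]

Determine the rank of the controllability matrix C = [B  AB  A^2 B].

AB = [[-132], [108], [-108]]
A^2B = [[36], [36], [-36]]
Controllability matrix C = [B  AB  A^2B] = [[4, -132, 36], [4, 108, 36], [-4, -108, -36]]
The rows r1, r2, r3 of C are linearly dependent: r2 + r3 = 0 (check each entry), so rank(C) ≤ 2.
The 2×2 minor from rows 1, 2, columns 1, 2 is 4·108 - (-132)·4 = 432 - (-528) = 960 ≠ 0, so rank(C) = 2.
rank(C) = 2 < n = 3, so the pair (A, B) is not completely controllable.

2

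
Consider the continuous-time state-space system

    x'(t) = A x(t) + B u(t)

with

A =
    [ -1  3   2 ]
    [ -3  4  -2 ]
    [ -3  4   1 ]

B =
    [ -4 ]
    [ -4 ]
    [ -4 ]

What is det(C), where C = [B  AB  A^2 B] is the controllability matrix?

-1344

AB = [[-16], [4], [-8]]
A^2B = [[12], [80], [56]]
Controllability matrix C = [B  AB  A^2B] = [[-4, -16, 12], [-4, 4, 80], [-4, -8, 56]]
Expanding along the first row, det(C) = (-4)·(4·56 - 80·(-8)) - (-16)·((-4)·56 - 80·(-4)) + 12·((-4)·(-8) - 4·(-4)) = (-4)·864 - (-16)·96 + 12·48 = -1344
Since det(C) ≠ 0, rank(C) = 3 and the system is completely controllable.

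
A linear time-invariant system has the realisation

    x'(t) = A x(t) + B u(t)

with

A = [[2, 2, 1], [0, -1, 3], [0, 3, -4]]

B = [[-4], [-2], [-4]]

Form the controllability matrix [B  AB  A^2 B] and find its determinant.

AB = [[-16], [-10], [10]]
A^2B = [[-42], [40], [-70]]
Controllability matrix C = [B  AB  A^2B] = [[-4, -16, -42], [-2, -10, 40], [-4, 10, -70]]
Expanding along the first row, det(C) = (-4)·((-10)·(-70) - 40·10) - (-16)·((-2)·(-70) - 40·(-4)) + (-42)·((-2)·10 - (-10)·(-4)) = (-4)·300 - (-16)·300 + (-42)·(-60) = 6120
Since det(C) ≠ 0, rank(C) = 3 and the system is completely controllable.

6120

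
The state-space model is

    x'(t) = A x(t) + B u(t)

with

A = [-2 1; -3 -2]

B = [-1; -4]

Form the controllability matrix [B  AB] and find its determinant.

AB = [[-2], [11]]
Controllability matrix C = [B  AB] = [[-1, -2], [-4, 11]]
det(C) = (-1)·11 - (-2)·(-4) = -11 - 8 = -19
Since det(C) ≠ 0, rank(C) = 2 and the system is completely controllable.

-19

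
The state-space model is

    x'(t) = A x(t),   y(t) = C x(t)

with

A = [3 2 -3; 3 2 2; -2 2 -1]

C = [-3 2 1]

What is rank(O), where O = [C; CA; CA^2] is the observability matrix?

3

CA = [[-5, 0, 12]]
CA^2 = [[-39, 14, 3]]
Observability matrix O = [C; CA; CA^2] = [[-3, 2, 1], [-5, 0, 12], [-39, 14, 3]]
det(O) = (-3)·(0·3 - 12·14) - 2·((-5)·3 - 12·(-39)) + 1·((-5)·14 - 0·(-39)) = (-3)·(-168) - 2·453 + 1·(-70) = -472 ≠ 0, so rank(O) = 3.
rank(O) = 3 = n, so the pair (A, C) is completely observable.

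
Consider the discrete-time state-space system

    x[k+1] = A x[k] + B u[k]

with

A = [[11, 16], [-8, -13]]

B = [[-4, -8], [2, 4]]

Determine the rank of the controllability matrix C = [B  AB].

1

AB = [[-12, -24], [6, 12]]
Controllability matrix C = [B  AB] = [[-4, -8, -12, -24], [2, 4, 6, 12]]
Every column of C is a scalar multiple of column 1 = [-4, 2] (multipliers 1, 2, 3, 6), so the columns span a one-dimensional space.
C ≠ 0, hence rank(C) = 1.
rank(C) = 1 < n = 2, so the pair (A, B) is not completely controllable.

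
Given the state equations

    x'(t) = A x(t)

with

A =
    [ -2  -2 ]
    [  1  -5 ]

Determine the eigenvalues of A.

-4, -3

det(sI - A) = s^2 - (tr A)s + det A, with tr A = (-2) + (-5) = -7 and det A = (-2)·(-5) - (-2)·1 = 10 - (-2) = 12.
So p(s) = det(sI - A) = s^2 + 7s + 12.
Factor s^2 + 7s + 12: two numbers with sum -7 and product 12 are -3 and -4, so s^2 + 7s + 12 = (s + 3)(s + 4).
Hence p(s) = (s + 3) (s + 4), with roots -4, -3.
All eigenvalues have negative real part, so the system is asymptotically stable.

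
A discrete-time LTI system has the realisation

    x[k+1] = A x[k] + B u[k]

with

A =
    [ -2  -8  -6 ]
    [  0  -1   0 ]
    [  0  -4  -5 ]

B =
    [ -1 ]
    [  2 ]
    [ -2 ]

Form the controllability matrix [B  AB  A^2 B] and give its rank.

AB = [[-2], [-2], [2]]
A^2B = [[8], [2], [-2]]
Controllability matrix C = [B  AB  A^2B] = [[-1, -2, 8], [2, -2, 2], [-2, 2, -2]]
The rows r1, r2, r3 of C are linearly dependent: r2 + r3 = 0 (check each entry), so rank(C) ≤ 2.
The 2×2 minor from rows 1, 2, columns 1, 2 is (-1)·(-2) - (-2)·2 = 2 - (-4) = 6 ≠ 0, so rank(C) = 2.
rank(C) = 2 < n = 3, so the pair (A, B) is not completely controllable.

2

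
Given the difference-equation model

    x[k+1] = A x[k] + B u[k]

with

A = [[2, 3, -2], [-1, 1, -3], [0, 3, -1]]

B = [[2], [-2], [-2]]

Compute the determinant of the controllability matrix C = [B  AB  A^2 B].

344

AB = [[2], [2], [-4]]
A^2B = [[18], [12], [10]]
Controllability matrix C = [B  AB  A^2B] = [[2, 2, 18], [-2, 2, 12], [-2, -4, 10]]
Expanding along the first row, det(C) = 2·(2·10 - 12·(-4)) - 2·((-2)·10 - 12·(-2)) + 18·((-2)·(-4) - 2·(-2)) = 2·68 - 2·4 + 18·12 = 344
Since det(C) ≠ 0, rank(C) = 3 and the system is completely controllable.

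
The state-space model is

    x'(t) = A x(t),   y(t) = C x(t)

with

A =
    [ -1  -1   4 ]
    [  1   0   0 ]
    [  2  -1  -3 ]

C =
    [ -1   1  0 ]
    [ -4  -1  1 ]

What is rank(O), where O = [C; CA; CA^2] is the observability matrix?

CA = [[2, 1, -4], [5, 3, -19]]
CA^2 = [[-9, 2, 20], [-40, 14, 77]]
Observability matrix O = [C; CA; CA^2] = [[-1, 1, 0], [-4, -1, 1], [2, 1, -4], [5, 3, -19], [-9, 2, 20], [-40, 14, 77]]
Take the 3×3 submatrix of O formed by rows 1, 2, 3: [[-1, 1, 0], [-4, -1, 1], [2, 1, -4]]. Its determinant is (-1)·((-1)·(-4) - 1·1) - 1·((-4)·(-4) - 1·2) + 0·((-4)·1 - (-1)·2) = (-1)·3 - 1·14 + 0·(-2) = -17 ≠ 0.
So rank(O) ≥ 3; since O has 3 columns, rank(O) = 3.
rank(O) = 3 = n, so the pair (A, C) is completely observable.

3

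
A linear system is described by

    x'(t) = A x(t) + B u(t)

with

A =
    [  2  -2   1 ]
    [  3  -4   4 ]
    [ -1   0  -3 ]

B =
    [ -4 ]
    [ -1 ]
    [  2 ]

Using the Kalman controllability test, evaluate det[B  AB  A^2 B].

AB = [[-4], [0], [-2]]
A^2B = [[-10], [-20], [10]]
Controllability matrix C = [B  AB  A^2B] = [[-4, -4, -10], [-1, 0, -20], [2, -2, 10]]
Expanding along the first row, det(C) = (-4)·(0·10 - (-20)·(-2)) - (-4)·((-1)·10 - (-20)·2) + (-10)·((-1)·(-2) - 0·2) = (-4)·(-40) - (-4)·30 + (-10)·2 = 260
Since det(C) ≠ 0, rank(C) = 3 and the system is completely controllable.

260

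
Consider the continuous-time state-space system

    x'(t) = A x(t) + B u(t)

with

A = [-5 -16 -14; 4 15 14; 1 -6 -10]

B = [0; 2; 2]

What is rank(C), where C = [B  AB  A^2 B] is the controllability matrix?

2

AB = [[-60], [58], [-32]]
A^2B = [[-180], [182], [-88]]
Controllability matrix C = [B  AB  A^2B] = [[0, -60, -180], [2, 58, 182], [2, -32, -88]]
The rows r1, r2, r3 of C are linearly dependent: -3·r1 - 2·r2 + 2·r3 = 0 (check each entry), so rank(C) ≤ 2.
The 2×2 minor from rows 1, 2, columns 1, 2 is 0·58 - (-60)·2 = 0 - (-120) = 120 ≠ 0, so rank(C) = 2.
rank(C) = 2 < n = 3, so the pair (A, B) is not completely controllable.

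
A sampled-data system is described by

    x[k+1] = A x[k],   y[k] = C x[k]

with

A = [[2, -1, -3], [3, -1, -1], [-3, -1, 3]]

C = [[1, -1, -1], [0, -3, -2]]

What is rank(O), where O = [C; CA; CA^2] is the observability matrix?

CA = [[2, 1, -5], [-3, 5, -3]]
CA^2 = [[22, 2, -22], [18, 1, -5]]
Observability matrix O = [C; CA; CA^2] = [[1, -1, -1], [0, -3, -2], [2, 1, -5], [-3, 5, -3], [22, 2, -22], [18, 1, -5]]
Take the 3×3 submatrix of O formed by rows 1, 2, 3: [[1, -1, -1], [0, -3, -2], [2, 1, -5]]. Its determinant is 1·((-3)·(-5) - (-2)·1) - (-1)·(0·(-5) - (-2)·2) + (-1)·(0·1 - (-3)·2) = 1·17 - (-1)·4 + (-1)·6 = 15 ≠ 0.
So rank(O) ≥ 3; since O has 3 columns, rank(O) = 3.
rank(O) = 3 = n, so the pair (A, C) is completely observable.

3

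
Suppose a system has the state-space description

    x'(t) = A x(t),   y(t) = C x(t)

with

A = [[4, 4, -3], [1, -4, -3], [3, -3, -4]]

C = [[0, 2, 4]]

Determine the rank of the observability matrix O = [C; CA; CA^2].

CA = [[14, -20, -22]]
CA^2 = [[-30, 202, 106]]
Observability matrix O = [C; CA; CA^2] = [[0, 2, 4], [14, -20, -22], [-30, 202, 106]]
det(O) = 0·((-20)·106 - (-22)·202) - 2·(14·106 - (-22)·(-30)) + 4·(14·202 - (-20)·(-30)) = 0·2324 - 2·824 + 4·2228 = 7264 ≠ 0, so rank(O) = 3.
rank(O) = 3 = n, so the pair (A, C) is completely observable.

3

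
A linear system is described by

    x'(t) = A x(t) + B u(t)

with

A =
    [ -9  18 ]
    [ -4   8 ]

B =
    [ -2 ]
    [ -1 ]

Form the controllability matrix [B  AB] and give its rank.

1

AB = [[0], [0]]
Controllability matrix C = [B  AB] = [[-2, 0], [-1, 0]]
Every column of C is a scalar multiple of column 1 = [-2, -1] (multipliers 1, 0), so the columns span a one-dimensional space.
C ≠ 0, hence rank(C) = 1.
rank(C) = 1 < n = 2, so the pair (A, B) is not completely controllable.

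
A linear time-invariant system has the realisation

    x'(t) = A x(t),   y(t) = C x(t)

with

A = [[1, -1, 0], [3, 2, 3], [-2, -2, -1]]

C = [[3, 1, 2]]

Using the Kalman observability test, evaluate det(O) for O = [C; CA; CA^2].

93

CA = [[2, -5, 1]]
CA^2 = [[-15, -14, -16]]
Observability matrix O = [C; CA; CA^2] = [[3, 1, 2], [2, -5, 1], [-15, -14, -16]]
Expanding along the first row, det(O) = 3·((-5)·(-16) - 1·(-14)) - 1·(2·(-16) - 1·(-15)) + 2·(2·(-14) - (-5)·(-15)) = 3·94 - 1·(-17) + 2·(-103) = 93
Since det(O) ≠ 0, rank(O) = 3 and the system is completely observable.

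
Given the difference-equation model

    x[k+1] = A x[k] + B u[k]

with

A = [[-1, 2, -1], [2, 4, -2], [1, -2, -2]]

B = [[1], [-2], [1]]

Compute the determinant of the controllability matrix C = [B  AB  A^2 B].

AB = [[-6], [-8], [3]]
A^2B = [[-13], [-50], [4]]
Controllability matrix C = [B  AB  A^2B] = [[1, -6, -13], [-2, -8, -50], [1, 3, 4]]
Expanding along the first row, det(C) = 1·((-8)·4 - (-50)·3) - (-6)·((-2)·4 - (-50)·1) + (-13)·((-2)·3 - (-8)·1) = 1·118 - (-6)·42 + (-13)·2 = 344
Since det(C) ≠ 0, rank(C) = 3 and the system is completely controllable.

344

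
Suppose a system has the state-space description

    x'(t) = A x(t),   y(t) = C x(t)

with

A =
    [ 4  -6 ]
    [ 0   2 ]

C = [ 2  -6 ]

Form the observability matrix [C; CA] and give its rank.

1

CA = [[8, -24]]
Observability matrix O = [C; CA] = [[2, -6], [8, -24]]
Every row of O is a scalar multiple of row 1 = [2, -6] (multipliers 1, 4), so the rows span a one-dimensional space.
O ≠ 0, hence rank(O) = 1.
rank(O) = 1 < n = 2, so the pair (A, C) is not completely observable.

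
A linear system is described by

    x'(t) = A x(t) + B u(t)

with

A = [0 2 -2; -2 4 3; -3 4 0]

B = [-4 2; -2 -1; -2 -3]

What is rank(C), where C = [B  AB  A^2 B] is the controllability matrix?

3

AB = [[0, 4], [-6, -17], [4, -10]]
A^2B = [[-20, -14], [-12, -106], [-24, -80]]
Controllability matrix C = [B  AB  A^2B] = [[-4, 2, 0, 4, -20, -14], [-2, -1, -6, -17, -12, -106], [-2, -3, 4, -10, -24, -80]]
Take the 3×3 submatrix of C formed by columns 1, 2, 3: [[-4, 2, 0], [-2, -1, -6], [-2, -3, 4]]. Its determinant is (-4)·((-1)·4 - (-6)·(-3)) - 2·((-2)·4 - (-6)·(-2)) + 0·((-2)·(-3) - (-1)·(-2)) = (-4)·(-22) - 2·(-20) + 0·4 = 128 ≠ 0.
So rank(C) ≥ 3; since C has 3 rows, rank(C) = 3.
rank(C) = 3 = n, so the pair (A, B) is completely controllable.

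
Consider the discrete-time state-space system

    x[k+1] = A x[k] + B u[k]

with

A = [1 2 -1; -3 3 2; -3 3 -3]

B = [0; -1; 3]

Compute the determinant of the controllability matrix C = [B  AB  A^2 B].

-261

AB = [[-5], [3], [-12]]
A^2B = [[13], [0], [60]]
Controllability matrix C = [B  AB  A^2B] = [[0, -5, 13], [-1, 3, 0], [3, -12, 60]]
Expanding along the first row, det(C) = 0·(3·60 - 0·(-12)) - (-5)·((-1)·60 - 0·3) + 13·((-1)·(-12) - 3·3) = 0·180 - (-5)·(-60) + 13·3 = -261
Since det(C) ≠ 0, rank(C) = 3 and the system is completely controllable.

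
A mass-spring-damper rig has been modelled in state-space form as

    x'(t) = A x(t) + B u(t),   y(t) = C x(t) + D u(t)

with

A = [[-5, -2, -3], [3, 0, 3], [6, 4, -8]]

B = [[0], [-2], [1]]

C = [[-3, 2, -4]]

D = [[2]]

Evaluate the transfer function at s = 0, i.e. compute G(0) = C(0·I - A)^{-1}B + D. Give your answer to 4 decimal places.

G(0) = C(-A)^{-1}B + D = -C A^{-1} B + D.
det A = -60, so A^{-1} = (1/-60)·adj(A) = [[1/5, 7/15, 1/10], [-7/10, -29/30, -1/10], [-1/5, -2/15, -1/10]]
A^{-1} B = [-5/6, 11/6, 1/6]^T
C A^{-1} B = 11/2
G(0) = D - C A^{-1} B = 2 - (11/2) = -7/2 ≈ -3.5000

-3.5000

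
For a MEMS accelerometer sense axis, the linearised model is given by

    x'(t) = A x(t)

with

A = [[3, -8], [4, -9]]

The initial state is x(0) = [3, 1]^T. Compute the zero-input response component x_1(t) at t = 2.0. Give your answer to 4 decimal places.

0.5413

det(sI - A) = s^2 - (tr A)s + det A, with tr A = 3 + (-9) = -6 and det A = 3·(-9) - (-8)·4 = -27 - (-32) = 5.
So p(s) = det(sI - A) = s^2 + 6s + 5.
Factor s^2 + 6s + 5: two numbers with sum -6 and product 5 are -1 and -5, so s^2 + 6s + 5 = (s + 1)(s + 5).
Hence p(s) = (s + 1) (s + 5), with roots -5, -1.
The eigenvalues -5, -1 are distinct and real, so A is diagonalisable and x(t) = e^{At} x(0) = V diag(e^{λ_i t}) V^{-1} x(0), where the columns of V are the eigenvectors.
λ = -5: A - (-5)I = [[8, -8], [4, -4]]. Row 1 gives 8·v1 + (-8)·v2 = 0, so take v_1 = [1, 1]^T.
λ = -1: A - (-1)I = [[4, -8], [4, -8]]. Row 1 gives 4·v1 + (-8)·v2 = 0, so take v_2 = [2, 1]^T.
V = [v_1 v_2] = [[1, 2], [1, 1]] has det V = -1, so V^{-1} = adj(V)/det V = [[-1, 2], [1, -1]].
Modal coordinates z(0) = V^{-1} x(0): (-1)·3 + 2·1 = -1; 1·3 + (-1)·1 = 2; so z(0) = [-1, 2]^T.
x_1(t) = Σ_i (v_i)_1 · z_i(0) · e^{λ_i t} (row 1 of V times the modal terms).
x_1(2.0) = 1·(-1)·e^{-5·2.0} + 2·2·e^{-1·2.0} = (-1)·0.000045 + 4·0.135335 = 0.5413.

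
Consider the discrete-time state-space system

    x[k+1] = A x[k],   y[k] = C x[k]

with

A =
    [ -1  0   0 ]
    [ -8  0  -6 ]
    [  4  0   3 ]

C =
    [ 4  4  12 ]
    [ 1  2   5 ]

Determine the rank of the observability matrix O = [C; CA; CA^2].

2

CA = [[12, 0, 12], [3, 0, 3]]
CA^2 = [[36, 0, 36], [9, 0, 9]]
Observability matrix O = [C; CA; CA^2] = [[4, 4, 12], [1, 2, 5], [12, 0, 12], [3, 0, 3], [36, 0, 36], [9, 0, 9]]
The columns c1, c2, c3 of O are linearly dependent: -c1 - 2·c2 + c3 = 0 (check each entry), so rank(O) ≤ 2.
The 2×2 minor from rows 1, 2, columns 1, 2 is 4·2 - 4·1 = 8 - 4 = 4 ≠ 0, so rank(O) = 2.
rank(O) = 2 < n = 3, so the pair (A, C) is not completely observable.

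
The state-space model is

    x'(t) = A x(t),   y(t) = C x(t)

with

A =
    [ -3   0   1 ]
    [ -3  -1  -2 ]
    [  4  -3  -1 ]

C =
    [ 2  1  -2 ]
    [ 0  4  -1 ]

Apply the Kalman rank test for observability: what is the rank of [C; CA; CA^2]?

CA = [[-17, 5, 2], [-16, -1, -7]]
CA^2 = [[44, -11, -29], [23, 22, -7]]
Observability matrix O = [C; CA; CA^2] = [[2, 1, -2], [0, 4, -1], [-17, 5, 2], [-16, -1, -7], [44, -11, -29], [23, 22, -7]]
Take the 3×3 submatrix of O formed by rows 1, 2, 3: [[2, 1, -2], [0, 4, -1], [-17, 5, 2]]. Its determinant is 2·(4·2 - (-1)·5) - 1·(0·2 - (-1)·(-17)) + (-2)·(0·5 - 4·(-17)) = 2·13 - 1·(-17) + (-2)·68 = -93 ≠ 0.
So rank(O) ≥ 3; since O has 3 columns, rank(O) = 3.
rank(O) = 3 = n, so the pair (A, C) is completely observable.

3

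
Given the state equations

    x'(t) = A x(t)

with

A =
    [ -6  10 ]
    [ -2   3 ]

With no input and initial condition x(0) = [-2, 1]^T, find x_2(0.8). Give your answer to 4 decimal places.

det(sI - A) = s^2 - (tr A)s + det A, with tr A = (-6) + 3 = -3 and det A = (-6)·3 - 10·(-2) = -18 - (-20) = 2.
So p(s) = det(sI - A) = s^2 + 3s + 2.
Factor s^2 + 3s + 2: two numbers with sum -3 and product 2 are -1 and -2, so s^2 + 3s + 2 = (s + 1)(s + 2).
Hence p(s) = (s + 1) (s + 2), with roots -2, -1.
The eigenvalues -2, -1 are distinct and real, so A is diagonalisable and x(t) = e^{At} x(0) = V diag(e^{λ_i t}) V^{-1} x(0), where the columns of V are the eigenvectors.
λ = -2: A - (-2)I = [[-4, 10], [-2, 5]]. Row 1 gives (-4)·v1 + 10·v2 = 0, so take v_1 = [5, 2]^T.
λ = -1: A - (-1)I = [[-5, 10], [-2, 4]]. Row 1 gives (-5)·v1 + 10·v2 = 0, so take v_2 = [2, 1]^T.
V = [v_1 v_2] = [[5, 2], [2, 1]] has det V = 1, so V^{-1} = adj(V)/det V = [[1, -2], [-2, 5]].
Modal coordinates z(0) = V^{-1} x(0): 1·(-2) + (-2)·1 = -4; (-2)·(-2) + 5·1 = 9; so z(0) = [-4, 9]^T.
x_2(t) = Σ_i (v_i)_2 · z_i(0) · e^{λ_i t} (row 2 of V times the modal terms).
x_2(0.8) = 2·(-4)·e^{-2·0.8} + 1·9·e^{-1·0.8} = (-8)·0.201897 + 9·0.449329 = 2.4288.

2.4288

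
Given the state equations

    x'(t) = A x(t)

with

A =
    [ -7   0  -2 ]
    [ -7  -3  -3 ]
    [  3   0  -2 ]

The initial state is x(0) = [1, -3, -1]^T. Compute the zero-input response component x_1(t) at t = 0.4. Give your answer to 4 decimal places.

det(sI - A) = s^3 - (tr A)s^2 + (M11 + M22 + M33)s - det A, where Mii is the 2×2 principal minor of A obtained by deleting row i and column i.
tr A = (-7) + (-3) + (-2) = -12; M11 = (-3)·(-2) - (-3)·0 = 6 - 0 = 6; M22 = (-7)·(-2) - (-2)·3 = 14 - (-6) = 20; M33 = (-7)·(-3) - 0·(-7) = 21 - 0 = 21; sum of minors = 47.
det A = (-7)·((-3)·(-2) - (-3)·0) - 0·((-7)·(-2) - (-3)·3) + (-2)·((-7)·0 - (-3)·3) = (-7)·6 - 0·23 + (-2)·9 = -60.
So p(s) = det(sI - A) = s^3 + 12s^2 + 47s + 60.
Rational-root test: any integer root divides 60. Testing small divisors, s = -3 works: p(-3) = -27 + 108 + (-141) + 60 = 0, so (s + 3) is a factor.
Dividing, p(s) = (s + 3)(s^2 + 9s + 20).
Factor s^2 + 9s + 20: two numbers with sum -9 and product 20 are -4 and -5, so s^2 + 9s + 20 = (s + 4)(s + 5).
Hence p(s) = (s + 3) (s + 4) (s + 5), with roots -5, -4, -3.
The eigenvalues -5, -4, -3 are distinct and real, so A is diagonalisable and x(t) = e^{At} x(0) = V diag(e^{λ_i t}) V^{-1} x(0), where the columns of V are the eigenvectors.
λ = -5: A - (-5)I = [[-2, 0, -2], [-7, 2, -3], [3, 0, 3]]. v must be orthogonal to every row; (row 1) × (row 2) = [4, 8, -4], so take v_1 = [1, 2, -1]^T.
λ = -4: A - (-4)I = [[-3, 0, -2], [-7, 1, -3], [3, 0, 2]]. v must be orthogonal to every row; (row 1) × (row 2) = [2, 5, -3], so take v_2 = [-2, -5, 3]^T.
λ = -3: A - (-3)I = [[-4, 0, -2], [-7, 0, -3], [3, 0, 1]]. v must be orthogonal to every row; (row 1) × (row 2) = [0, 2, 0], so take v_3 = [0, 1, 0]^T.
V = [v_1 v_2 v_3] = [[1, -2, 0], [2, -5, 1], [-1, 3, 0]] has det V = -1, so V^{-1} = adj(V)/det V = [[3, 0, 2], [1, 0, 1], [-1, 1, 1]].
Modal coordinates z(0) = V^{-1} x(0): 3·1 + 0·(-3) + 2·(-1) = 1; 1·1 + 0·(-3) + 1·(-1) = 0; (-1)·1 + 1·(-3) + 1·(-1) = -5; so z(0) = [1, 0, -5]^T.
x_1(t) = Σ_i (v_i)_1 · z_i(0) · e^{λ_i t} (row 1 of V times the modal terms).
x_1(0.4) = 1·1·e^{-5·0.4} + (-2)·0·e^{-4·0.4} + 0·(-5)·e^{-3·0.4} = 1·0.135335 + 0·0.201897 + 0·0.301194 = 0.1353.

0.1353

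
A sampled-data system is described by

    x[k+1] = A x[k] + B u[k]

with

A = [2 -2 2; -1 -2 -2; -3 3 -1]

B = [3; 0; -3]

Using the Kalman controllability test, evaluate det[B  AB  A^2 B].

81

AB = [[0], [3], [-6]]
A^2B = [[-18], [6], [15]]
Controllability matrix C = [B  AB  A^2B] = [[3, 0, -18], [0, 3, 6], [-3, -6, 15]]
Expanding along the first row, det(C) = 3·(3·15 - 6·(-6)) - 0·(0·15 - 6·(-3)) + (-18)·(0·(-6) - 3·(-3)) = 3·81 - 0·18 + (-18)·9 = 81
Since det(C) ≠ 0, rank(C) = 3 and the system is completely controllable.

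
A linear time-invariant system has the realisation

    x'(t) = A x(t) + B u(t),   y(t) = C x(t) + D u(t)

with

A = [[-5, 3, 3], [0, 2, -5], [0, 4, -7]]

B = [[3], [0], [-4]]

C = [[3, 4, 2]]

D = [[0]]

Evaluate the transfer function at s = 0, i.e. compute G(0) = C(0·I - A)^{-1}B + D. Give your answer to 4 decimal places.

26.2000

G(0) = C(-A)^{-1}B + D = -C A^{-1} B + D.
det A = -30, so A^{-1} = (1/-30)·adj(A) = [[-1/5, -11/10, 7/10], [0, -7/6, 5/6], [0, -2/3, 1/3]]
A^{-1} B = [-17/5, -10/3, -4/3]^T
C A^{-1} B = -131/5
G(0) = D - C A^{-1} B = 0 - (-131/5) = 131/5 ≈ 26.2000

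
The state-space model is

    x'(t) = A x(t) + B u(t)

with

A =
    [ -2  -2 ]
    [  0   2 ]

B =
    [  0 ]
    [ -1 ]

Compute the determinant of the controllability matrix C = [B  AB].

2

AB = [[2], [-2]]
Controllability matrix C = [B  AB] = [[0, 2], [-1, -2]]
det(C) = 0·(-2) - 2·(-1) = 0 - (-2) = 2
Since det(C) ≠ 0, rank(C) = 2 and the system is completely controllable.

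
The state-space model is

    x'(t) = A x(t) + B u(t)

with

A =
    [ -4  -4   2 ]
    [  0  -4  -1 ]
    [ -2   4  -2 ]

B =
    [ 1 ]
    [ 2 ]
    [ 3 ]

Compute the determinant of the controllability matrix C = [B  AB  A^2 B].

1420

AB = [[-6], [-11], [0]]
A^2B = [[68], [44], [-32]]
Controllability matrix C = [B  AB  A^2B] = [[1, -6, 68], [2, -11, 44], [3, 0, -32]]
Expanding along the first row, det(C) = 1·((-11)·(-32) - 44·0) - (-6)·(2·(-32) - 44·3) + 68·(2·0 - (-11)·3) = 1·352 - (-6)·(-196) + 68·33 = 1420
Since det(C) ≠ 0, rank(C) = 3 and the system is completely controllable.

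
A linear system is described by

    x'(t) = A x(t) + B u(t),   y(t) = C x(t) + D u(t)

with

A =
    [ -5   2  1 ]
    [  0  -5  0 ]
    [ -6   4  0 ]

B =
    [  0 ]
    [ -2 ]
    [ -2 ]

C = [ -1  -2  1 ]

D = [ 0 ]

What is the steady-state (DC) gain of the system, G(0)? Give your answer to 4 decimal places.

-0.8000

G(0) = C(-A)^{-1}B + D = -C A^{-1} B + D.
det A = -30, so A^{-1} = (1/-30)·adj(A) = [[0, -2/15, -1/6], [0, -1/5, 0], [1, -4/15, -5/6]]
A^{-1} B = [3/5, 2/5, 11/5]^T
C A^{-1} B = 4/5
G(0) = D - C A^{-1} B = 0 - (4/5) = -4/5 ≈ -0.8000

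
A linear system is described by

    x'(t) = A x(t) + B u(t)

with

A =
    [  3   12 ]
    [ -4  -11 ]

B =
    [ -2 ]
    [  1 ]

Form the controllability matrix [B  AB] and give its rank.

AB = [[6], [-3]]
Controllability matrix C = [B  AB] = [[-2, 6], [1, -3]]
Every column of C is a scalar multiple of column 1 = [-2, 1] (multipliers 1, -3), so the columns span a one-dimensional space.
C ≠ 0, hence rank(C) = 1.
rank(C) = 1 < n = 2, so the pair (A, B) is not completely controllable.

1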